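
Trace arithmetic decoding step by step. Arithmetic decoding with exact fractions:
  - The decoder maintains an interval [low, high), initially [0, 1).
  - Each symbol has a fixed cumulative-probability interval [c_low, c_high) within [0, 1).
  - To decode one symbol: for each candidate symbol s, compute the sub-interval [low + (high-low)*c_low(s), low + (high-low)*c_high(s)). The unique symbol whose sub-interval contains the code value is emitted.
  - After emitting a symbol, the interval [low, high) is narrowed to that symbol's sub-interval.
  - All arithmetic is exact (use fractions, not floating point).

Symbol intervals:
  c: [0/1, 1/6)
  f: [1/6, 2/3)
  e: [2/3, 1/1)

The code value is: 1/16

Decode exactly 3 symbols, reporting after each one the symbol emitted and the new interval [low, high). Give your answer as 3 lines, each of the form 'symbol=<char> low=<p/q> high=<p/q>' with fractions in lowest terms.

Step 1: interval [0/1, 1/1), width = 1/1 - 0/1 = 1/1
  'c': [0/1 + 1/1*0/1, 0/1 + 1/1*1/6) = [0/1, 1/6) <- contains code 1/16
  'f': [0/1 + 1/1*1/6, 0/1 + 1/1*2/3) = [1/6, 2/3)
  'e': [0/1 + 1/1*2/3, 0/1 + 1/1*1/1) = [2/3, 1/1)
  emit 'c', narrow to [0/1, 1/6)
Step 2: interval [0/1, 1/6), width = 1/6 - 0/1 = 1/6
  'c': [0/1 + 1/6*0/1, 0/1 + 1/6*1/6) = [0/1, 1/36)
  'f': [0/1 + 1/6*1/6, 0/1 + 1/6*2/3) = [1/36, 1/9) <- contains code 1/16
  'e': [0/1 + 1/6*2/3, 0/1 + 1/6*1/1) = [1/9, 1/6)
  emit 'f', narrow to [1/36, 1/9)
Step 3: interval [1/36, 1/9), width = 1/9 - 1/36 = 1/12
  'c': [1/36 + 1/12*0/1, 1/36 + 1/12*1/6) = [1/36, 1/24)
  'f': [1/36 + 1/12*1/6, 1/36 + 1/12*2/3) = [1/24, 1/12) <- contains code 1/16
  'e': [1/36 + 1/12*2/3, 1/36 + 1/12*1/1) = [1/12, 1/9)
  emit 'f', narrow to [1/24, 1/12)

Answer: symbol=c low=0/1 high=1/6
symbol=f low=1/36 high=1/9
symbol=f low=1/24 high=1/12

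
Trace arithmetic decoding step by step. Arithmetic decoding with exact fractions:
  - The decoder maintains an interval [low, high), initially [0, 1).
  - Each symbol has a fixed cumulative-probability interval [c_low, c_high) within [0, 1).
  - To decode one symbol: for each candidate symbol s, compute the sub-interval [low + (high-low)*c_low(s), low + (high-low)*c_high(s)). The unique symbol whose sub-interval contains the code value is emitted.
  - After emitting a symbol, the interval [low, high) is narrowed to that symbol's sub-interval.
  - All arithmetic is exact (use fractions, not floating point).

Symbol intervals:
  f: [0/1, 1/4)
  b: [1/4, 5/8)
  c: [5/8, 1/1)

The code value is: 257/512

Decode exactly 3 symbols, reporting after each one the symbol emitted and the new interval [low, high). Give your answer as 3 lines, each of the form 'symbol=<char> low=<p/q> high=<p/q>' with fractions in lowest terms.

Step 1: interval [0/1, 1/1), width = 1/1 - 0/1 = 1/1
  'f': [0/1 + 1/1*0/1, 0/1 + 1/1*1/4) = [0/1, 1/4)
  'b': [0/1 + 1/1*1/4, 0/1 + 1/1*5/8) = [1/4, 5/8) <- contains code 257/512
  'c': [0/1 + 1/1*5/8, 0/1 + 1/1*1/1) = [5/8, 1/1)
  emit 'b', narrow to [1/4, 5/8)
Step 2: interval [1/4, 5/8), width = 5/8 - 1/4 = 3/8
  'f': [1/4 + 3/8*0/1, 1/4 + 3/8*1/4) = [1/4, 11/32)
  'b': [1/4 + 3/8*1/4, 1/4 + 3/8*5/8) = [11/32, 31/64)
  'c': [1/4 + 3/8*5/8, 1/4 + 3/8*1/1) = [31/64, 5/8) <- contains code 257/512
  emit 'c', narrow to [31/64, 5/8)
Step 3: interval [31/64, 5/8), width = 5/8 - 31/64 = 9/64
  'f': [31/64 + 9/64*0/1, 31/64 + 9/64*1/4) = [31/64, 133/256) <- contains code 257/512
  'b': [31/64 + 9/64*1/4, 31/64 + 9/64*5/8) = [133/256, 293/512)
  'c': [31/64 + 9/64*5/8, 31/64 + 9/64*1/1) = [293/512, 5/8)
  emit 'f', narrow to [31/64, 133/256)

Answer: symbol=b low=1/4 high=5/8
symbol=c low=31/64 high=5/8
symbol=f low=31/64 high=133/256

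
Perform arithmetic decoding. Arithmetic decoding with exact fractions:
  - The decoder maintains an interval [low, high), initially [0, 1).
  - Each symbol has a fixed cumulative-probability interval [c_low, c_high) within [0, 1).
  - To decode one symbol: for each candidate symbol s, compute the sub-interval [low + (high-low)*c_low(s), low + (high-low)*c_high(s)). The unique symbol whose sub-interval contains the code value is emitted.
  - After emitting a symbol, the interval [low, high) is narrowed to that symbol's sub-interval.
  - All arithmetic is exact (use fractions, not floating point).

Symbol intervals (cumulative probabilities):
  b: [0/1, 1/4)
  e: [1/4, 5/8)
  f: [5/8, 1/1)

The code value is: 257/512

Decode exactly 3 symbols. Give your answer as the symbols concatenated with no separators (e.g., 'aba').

Answer: efb

Derivation:
Step 1: interval [0/1, 1/1), width = 1/1 - 0/1 = 1/1
  'b': [0/1 + 1/1*0/1, 0/1 + 1/1*1/4) = [0/1, 1/4)
  'e': [0/1 + 1/1*1/4, 0/1 + 1/1*5/8) = [1/4, 5/8) <- contains code 257/512
  'f': [0/1 + 1/1*5/8, 0/1 + 1/1*1/1) = [5/8, 1/1)
  emit 'e', narrow to [1/4, 5/8)
Step 2: interval [1/4, 5/8), width = 5/8 - 1/4 = 3/8
  'b': [1/4 + 3/8*0/1, 1/4 + 3/8*1/4) = [1/4, 11/32)
  'e': [1/4 + 3/8*1/4, 1/4 + 3/8*5/8) = [11/32, 31/64)
  'f': [1/4 + 3/8*5/8, 1/4 + 3/8*1/1) = [31/64, 5/8) <- contains code 257/512
  emit 'f', narrow to [31/64, 5/8)
Step 3: interval [31/64, 5/8), width = 5/8 - 31/64 = 9/64
  'b': [31/64 + 9/64*0/1, 31/64 + 9/64*1/4) = [31/64, 133/256) <- contains code 257/512
  'e': [31/64 + 9/64*1/4, 31/64 + 9/64*5/8) = [133/256, 293/512)
  'f': [31/64 + 9/64*5/8, 31/64 + 9/64*1/1) = [293/512, 5/8)
  emit 'b', narrow to [31/64, 133/256)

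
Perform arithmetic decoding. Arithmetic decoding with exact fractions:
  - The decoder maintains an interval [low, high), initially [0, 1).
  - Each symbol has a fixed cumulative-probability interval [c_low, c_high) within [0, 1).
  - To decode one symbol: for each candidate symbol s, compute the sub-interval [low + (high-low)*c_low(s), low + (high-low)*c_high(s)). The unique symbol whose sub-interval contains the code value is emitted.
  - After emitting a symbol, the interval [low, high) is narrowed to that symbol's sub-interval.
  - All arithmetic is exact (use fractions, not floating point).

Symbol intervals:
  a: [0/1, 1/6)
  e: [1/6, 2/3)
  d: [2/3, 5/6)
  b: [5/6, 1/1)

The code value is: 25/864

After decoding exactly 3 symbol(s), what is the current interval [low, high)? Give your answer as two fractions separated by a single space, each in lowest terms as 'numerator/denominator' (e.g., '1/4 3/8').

Step 1: interval [0/1, 1/1), width = 1/1 - 0/1 = 1/1
  'a': [0/1 + 1/1*0/1, 0/1 + 1/1*1/6) = [0/1, 1/6) <- contains code 25/864
  'e': [0/1 + 1/1*1/6, 0/1 + 1/1*2/3) = [1/6, 2/3)
  'd': [0/1 + 1/1*2/3, 0/1 + 1/1*5/6) = [2/3, 5/6)
  'b': [0/1 + 1/1*5/6, 0/1 + 1/1*1/1) = [5/6, 1/1)
  emit 'a', narrow to [0/1, 1/6)
Step 2: interval [0/1, 1/6), width = 1/6 - 0/1 = 1/6
  'a': [0/1 + 1/6*0/1, 0/1 + 1/6*1/6) = [0/1, 1/36)
  'e': [0/1 + 1/6*1/6, 0/1 + 1/6*2/3) = [1/36, 1/9) <- contains code 25/864
  'd': [0/1 + 1/6*2/3, 0/1 + 1/6*5/6) = [1/9, 5/36)
  'b': [0/1 + 1/6*5/6, 0/1 + 1/6*1/1) = [5/36, 1/6)
  emit 'e', narrow to [1/36, 1/9)
Step 3: interval [1/36, 1/9), width = 1/9 - 1/36 = 1/12
  'a': [1/36 + 1/12*0/1, 1/36 + 1/12*1/6) = [1/36, 1/24) <- contains code 25/864
  'e': [1/36 + 1/12*1/6, 1/36 + 1/12*2/3) = [1/24, 1/12)
  'd': [1/36 + 1/12*2/3, 1/36 + 1/12*5/6) = [1/12, 7/72)
  'b': [1/36 + 1/12*5/6, 1/36 + 1/12*1/1) = [7/72, 1/9)
  emit 'a', narrow to [1/36, 1/24)

Answer: 1/36 1/24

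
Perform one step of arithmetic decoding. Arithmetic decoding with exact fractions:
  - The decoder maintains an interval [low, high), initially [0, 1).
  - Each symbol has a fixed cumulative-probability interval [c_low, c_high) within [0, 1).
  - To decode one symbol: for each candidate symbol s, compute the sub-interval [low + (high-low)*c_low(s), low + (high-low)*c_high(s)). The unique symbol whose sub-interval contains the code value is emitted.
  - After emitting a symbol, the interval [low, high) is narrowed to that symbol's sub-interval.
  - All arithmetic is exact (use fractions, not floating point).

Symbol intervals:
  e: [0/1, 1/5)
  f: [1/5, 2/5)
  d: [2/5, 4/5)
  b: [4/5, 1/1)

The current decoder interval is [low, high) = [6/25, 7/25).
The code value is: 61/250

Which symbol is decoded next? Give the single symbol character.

Answer: e

Derivation:
Interval width = high − low = 7/25 − 6/25 = 1/25
Scaled code = (code − low) / width = (61/250 − 6/25) / 1/25 = 1/10
  e: [0/1, 1/5) ← scaled code falls here ✓
  f: [1/5, 2/5) 
  d: [2/5, 4/5) 
  b: [4/5, 1/1) 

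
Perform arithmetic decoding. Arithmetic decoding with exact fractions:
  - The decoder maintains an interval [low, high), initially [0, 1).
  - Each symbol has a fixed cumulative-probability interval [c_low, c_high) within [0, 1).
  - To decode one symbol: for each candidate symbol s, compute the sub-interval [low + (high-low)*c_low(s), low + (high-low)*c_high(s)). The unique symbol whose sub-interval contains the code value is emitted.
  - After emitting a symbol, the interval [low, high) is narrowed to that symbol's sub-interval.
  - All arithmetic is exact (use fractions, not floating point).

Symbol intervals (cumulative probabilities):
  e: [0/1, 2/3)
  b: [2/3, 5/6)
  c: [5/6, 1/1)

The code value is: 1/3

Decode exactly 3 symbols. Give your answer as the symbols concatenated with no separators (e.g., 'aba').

Answer: eeb

Derivation:
Step 1: interval [0/1, 1/1), width = 1/1 - 0/1 = 1/1
  'e': [0/1 + 1/1*0/1, 0/1 + 1/1*2/3) = [0/1, 2/3) <- contains code 1/3
  'b': [0/1 + 1/1*2/3, 0/1 + 1/1*5/6) = [2/3, 5/6)
  'c': [0/1 + 1/1*5/6, 0/1 + 1/1*1/1) = [5/6, 1/1)
  emit 'e', narrow to [0/1, 2/3)
Step 2: interval [0/1, 2/3), width = 2/3 - 0/1 = 2/3
  'e': [0/1 + 2/3*0/1, 0/1 + 2/3*2/3) = [0/1, 4/9) <- contains code 1/3
  'b': [0/1 + 2/3*2/3, 0/1 + 2/3*5/6) = [4/9, 5/9)
  'c': [0/1 + 2/3*5/6, 0/1 + 2/3*1/1) = [5/9, 2/3)
  emit 'e', narrow to [0/1, 4/9)
Step 3: interval [0/1, 4/9), width = 4/9 - 0/1 = 4/9
  'e': [0/1 + 4/9*0/1, 0/1 + 4/9*2/3) = [0/1, 8/27)
  'b': [0/1 + 4/9*2/3, 0/1 + 4/9*5/6) = [8/27, 10/27) <- contains code 1/3
  'c': [0/1 + 4/9*5/6, 0/1 + 4/9*1/1) = [10/27, 4/9)
  emit 'b', narrow to [8/27, 10/27)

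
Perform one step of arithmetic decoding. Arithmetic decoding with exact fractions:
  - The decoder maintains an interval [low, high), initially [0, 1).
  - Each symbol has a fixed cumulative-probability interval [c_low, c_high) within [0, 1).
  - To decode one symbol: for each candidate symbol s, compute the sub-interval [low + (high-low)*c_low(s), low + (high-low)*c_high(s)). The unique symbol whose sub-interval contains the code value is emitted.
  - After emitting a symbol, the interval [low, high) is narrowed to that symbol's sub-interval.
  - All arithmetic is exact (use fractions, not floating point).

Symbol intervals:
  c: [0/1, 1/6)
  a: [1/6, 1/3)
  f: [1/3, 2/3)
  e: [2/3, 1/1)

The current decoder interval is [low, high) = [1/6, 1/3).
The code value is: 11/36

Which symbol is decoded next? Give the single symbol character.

Interval width = high − low = 1/3 − 1/6 = 1/6
Scaled code = (code − low) / width = (11/36 − 1/6) / 1/6 = 5/6
  c: [0/1, 1/6) 
  a: [1/6, 1/3) 
  f: [1/3, 2/3) 
  e: [2/3, 1/1) ← scaled code falls here ✓

Answer: e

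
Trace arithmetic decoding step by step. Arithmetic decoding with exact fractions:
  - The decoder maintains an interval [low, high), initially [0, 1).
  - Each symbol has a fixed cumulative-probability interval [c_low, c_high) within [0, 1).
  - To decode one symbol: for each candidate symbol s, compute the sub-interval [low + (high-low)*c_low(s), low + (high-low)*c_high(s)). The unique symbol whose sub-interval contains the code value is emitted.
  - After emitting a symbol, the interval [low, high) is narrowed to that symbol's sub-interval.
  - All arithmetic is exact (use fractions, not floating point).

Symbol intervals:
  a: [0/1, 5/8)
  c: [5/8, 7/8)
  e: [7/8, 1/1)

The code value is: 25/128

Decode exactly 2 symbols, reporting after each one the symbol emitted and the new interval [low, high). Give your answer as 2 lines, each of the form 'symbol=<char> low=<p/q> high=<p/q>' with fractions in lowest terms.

Step 1: interval [0/1, 1/1), width = 1/1 - 0/1 = 1/1
  'a': [0/1 + 1/1*0/1, 0/1 + 1/1*5/8) = [0/1, 5/8) <- contains code 25/128
  'c': [0/1 + 1/1*5/8, 0/1 + 1/1*7/8) = [5/8, 7/8)
  'e': [0/1 + 1/1*7/8, 0/1 + 1/1*1/1) = [7/8, 1/1)
  emit 'a', narrow to [0/1, 5/8)
Step 2: interval [0/1, 5/8), width = 5/8 - 0/1 = 5/8
  'a': [0/1 + 5/8*0/1, 0/1 + 5/8*5/8) = [0/1, 25/64) <- contains code 25/128
  'c': [0/1 + 5/8*5/8, 0/1 + 5/8*7/8) = [25/64, 35/64)
  'e': [0/1 + 5/8*7/8, 0/1 + 5/8*1/1) = [35/64, 5/8)
  emit 'a', narrow to [0/1, 25/64)

Answer: symbol=a low=0/1 high=5/8
symbol=a low=0/1 high=25/64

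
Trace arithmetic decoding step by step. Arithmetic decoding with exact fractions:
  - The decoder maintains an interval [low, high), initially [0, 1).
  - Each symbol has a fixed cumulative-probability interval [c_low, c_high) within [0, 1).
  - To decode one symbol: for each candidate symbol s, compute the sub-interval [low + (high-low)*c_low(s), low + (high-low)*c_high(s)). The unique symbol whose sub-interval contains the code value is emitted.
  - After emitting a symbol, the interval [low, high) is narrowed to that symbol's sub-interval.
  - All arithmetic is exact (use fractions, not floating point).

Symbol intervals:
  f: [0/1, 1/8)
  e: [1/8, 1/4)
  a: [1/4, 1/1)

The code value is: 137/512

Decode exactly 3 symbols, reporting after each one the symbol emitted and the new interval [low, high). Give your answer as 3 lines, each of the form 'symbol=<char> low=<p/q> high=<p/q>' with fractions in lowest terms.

Answer: symbol=a low=1/4 high=1/1
symbol=f low=1/4 high=11/32
symbol=e low=67/256 high=35/128

Derivation:
Step 1: interval [0/1, 1/1), width = 1/1 - 0/1 = 1/1
  'f': [0/1 + 1/1*0/1, 0/1 + 1/1*1/8) = [0/1, 1/8)
  'e': [0/1 + 1/1*1/8, 0/1 + 1/1*1/4) = [1/8, 1/4)
  'a': [0/1 + 1/1*1/4, 0/1 + 1/1*1/1) = [1/4, 1/1) <- contains code 137/512
  emit 'a', narrow to [1/4, 1/1)
Step 2: interval [1/4, 1/1), width = 1/1 - 1/4 = 3/4
  'f': [1/4 + 3/4*0/1, 1/4 + 3/4*1/8) = [1/4, 11/32) <- contains code 137/512
  'e': [1/4 + 3/4*1/8, 1/4 + 3/4*1/4) = [11/32, 7/16)
  'a': [1/4 + 3/4*1/4, 1/4 + 3/4*1/1) = [7/16, 1/1)
  emit 'f', narrow to [1/4, 11/32)
Step 3: interval [1/4, 11/32), width = 11/32 - 1/4 = 3/32
  'f': [1/4 + 3/32*0/1, 1/4 + 3/32*1/8) = [1/4, 67/256)
  'e': [1/4 + 3/32*1/8, 1/4 + 3/32*1/4) = [67/256, 35/128) <- contains code 137/512
  'a': [1/4 + 3/32*1/4, 1/4 + 3/32*1/1) = [35/128, 11/32)
  emit 'e', narrow to [67/256, 35/128)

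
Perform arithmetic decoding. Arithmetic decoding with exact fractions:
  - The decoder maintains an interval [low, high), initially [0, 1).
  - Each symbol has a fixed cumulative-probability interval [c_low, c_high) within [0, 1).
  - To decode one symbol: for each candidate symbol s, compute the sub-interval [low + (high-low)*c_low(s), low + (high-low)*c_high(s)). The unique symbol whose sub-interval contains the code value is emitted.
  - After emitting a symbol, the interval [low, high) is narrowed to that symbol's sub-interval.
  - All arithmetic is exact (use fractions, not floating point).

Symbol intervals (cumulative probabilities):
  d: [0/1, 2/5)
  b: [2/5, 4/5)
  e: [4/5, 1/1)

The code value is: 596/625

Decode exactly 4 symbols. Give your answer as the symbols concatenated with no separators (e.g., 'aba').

Step 1: interval [0/1, 1/1), width = 1/1 - 0/1 = 1/1
  'd': [0/1 + 1/1*0/1, 0/1 + 1/1*2/5) = [0/1, 2/5)
  'b': [0/1 + 1/1*2/5, 0/1 + 1/1*4/5) = [2/5, 4/5)
  'e': [0/1 + 1/1*4/5, 0/1 + 1/1*1/1) = [4/5, 1/1) <- contains code 596/625
  emit 'e', narrow to [4/5, 1/1)
Step 2: interval [4/5, 1/1), width = 1/1 - 4/5 = 1/5
  'd': [4/5 + 1/5*0/1, 4/5 + 1/5*2/5) = [4/5, 22/25)
  'b': [4/5 + 1/5*2/5, 4/5 + 1/5*4/5) = [22/25, 24/25) <- contains code 596/625
  'e': [4/5 + 1/5*4/5, 4/5 + 1/5*1/1) = [24/25, 1/1)
  emit 'b', narrow to [22/25, 24/25)
Step 3: interval [22/25, 24/25), width = 24/25 - 22/25 = 2/25
  'd': [22/25 + 2/25*0/1, 22/25 + 2/25*2/5) = [22/25, 114/125)
  'b': [22/25 + 2/25*2/5, 22/25 + 2/25*4/5) = [114/125, 118/125)
  'e': [22/25 + 2/25*4/5, 22/25 + 2/25*1/1) = [118/125, 24/25) <- contains code 596/625
  emit 'e', narrow to [118/125, 24/25)
Step 4: interval [118/125, 24/25), width = 24/25 - 118/125 = 2/125
  'd': [118/125 + 2/125*0/1, 118/125 + 2/125*2/5) = [118/125, 594/625)
  'b': [118/125 + 2/125*2/5, 118/125 + 2/125*4/5) = [594/625, 598/625) <- contains code 596/625
  'e': [118/125 + 2/125*4/5, 118/125 + 2/125*1/1) = [598/625, 24/25)
  emit 'b', narrow to [594/625, 598/625)

Answer: ebeb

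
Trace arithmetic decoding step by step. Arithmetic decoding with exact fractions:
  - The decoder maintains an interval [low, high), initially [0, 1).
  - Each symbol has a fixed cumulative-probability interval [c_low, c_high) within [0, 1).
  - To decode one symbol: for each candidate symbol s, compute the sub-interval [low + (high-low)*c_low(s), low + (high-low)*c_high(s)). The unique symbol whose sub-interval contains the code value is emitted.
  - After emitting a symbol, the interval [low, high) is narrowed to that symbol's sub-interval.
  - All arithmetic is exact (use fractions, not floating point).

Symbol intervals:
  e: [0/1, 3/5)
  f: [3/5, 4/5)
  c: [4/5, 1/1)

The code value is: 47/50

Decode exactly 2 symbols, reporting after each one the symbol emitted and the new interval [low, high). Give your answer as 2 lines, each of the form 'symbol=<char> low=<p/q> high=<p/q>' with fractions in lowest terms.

Step 1: interval [0/1, 1/1), width = 1/1 - 0/1 = 1/1
  'e': [0/1 + 1/1*0/1, 0/1 + 1/1*3/5) = [0/1, 3/5)
  'f': [0/1 + 1/1*3/5, 0/1 + 1/1*4/5) = [3/5, 4/5)
  'c': [0/1 + 1/1*4/5, 0/1 + 1/1*1/1) = [4/5, 1/1) <- contains code 47/50
  emit 'c', narrow to [4/5, 1/1)
Step 2: interval [4/5, 1/1), width = 1/1 - 4/5 = 1/5
  'e': [4/5 + 1/5*0/1, 4/5 + 1/5*3/5) = [4/5, 23/25)
  'f': [4/5 + 1/5*3/5, 4/5 + 1/5*4/5) = [23/25, 24/25) <- contains code 47/50
  'c': [4/5 + 1/5*4/5, 4/5 + 1/5*1/1) = [24/25, 1/1)
  emit 'f', narrow to [23/25, 24/25)

Answer: symbol=c low=4/5 high=1/1
symbol=f low=23/25 high=24/25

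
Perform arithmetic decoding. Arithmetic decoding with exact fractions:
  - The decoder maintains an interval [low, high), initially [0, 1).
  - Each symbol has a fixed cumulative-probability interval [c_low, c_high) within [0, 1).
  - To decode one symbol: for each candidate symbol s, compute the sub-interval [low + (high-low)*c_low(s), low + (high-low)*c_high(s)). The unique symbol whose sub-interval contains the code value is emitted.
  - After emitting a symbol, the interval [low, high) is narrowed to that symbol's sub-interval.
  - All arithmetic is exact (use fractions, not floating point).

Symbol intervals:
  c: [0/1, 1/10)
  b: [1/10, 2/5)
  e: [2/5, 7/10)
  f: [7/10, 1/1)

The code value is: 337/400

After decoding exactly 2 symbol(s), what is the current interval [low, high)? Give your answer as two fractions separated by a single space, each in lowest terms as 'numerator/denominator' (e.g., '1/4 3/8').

Answer: 41/50 91/100

Derivation:
Step 1: interval [0/1, 1/1), width = 1/1 - 0/1 = 1/1
  'c': [0/1 + 1/1*0/1, 0/1 + 1/1*1/10) = [0/1, 1/10)
  'b': [0/1 + 1/1*1/10, 0/1 + 1/1*2/5) = [1/10, 2/5)
  'e': [0/1 + 1/1*2/5, 0/1 + 1/1*7/10) = [2/5, 7/10)
  'f': [0/1 + 1/1*7/10, 0/1 + 1/1*1/1) = [7/10, 1/1) <- contains code 337/400
  emit 'f', narrow to [7/10, 1/1)
Step 2: interval [7/10, 1/1), width = 1/1 - 7/10 = 3/10
  'c': [7/10 + 3/10*0/1, 7/10 + 3/10*1/10) = [7/10, 73/100)
  'b': [7/10 + 3/10*1/10, 7/10 + 3/10*2/5) = [73/100, 41/50)
  'e': [7/10 + 3/10*2/5, 7/10 + 3/10*7/10) = [41/50, 91/100) <- contains code 337/400
  'f': [7/10 + 3/10*7/10, 7/10 + 3/10*1/1) = [91/100, 1/1)
  emit 'e', narrow to [41/50, 91/100)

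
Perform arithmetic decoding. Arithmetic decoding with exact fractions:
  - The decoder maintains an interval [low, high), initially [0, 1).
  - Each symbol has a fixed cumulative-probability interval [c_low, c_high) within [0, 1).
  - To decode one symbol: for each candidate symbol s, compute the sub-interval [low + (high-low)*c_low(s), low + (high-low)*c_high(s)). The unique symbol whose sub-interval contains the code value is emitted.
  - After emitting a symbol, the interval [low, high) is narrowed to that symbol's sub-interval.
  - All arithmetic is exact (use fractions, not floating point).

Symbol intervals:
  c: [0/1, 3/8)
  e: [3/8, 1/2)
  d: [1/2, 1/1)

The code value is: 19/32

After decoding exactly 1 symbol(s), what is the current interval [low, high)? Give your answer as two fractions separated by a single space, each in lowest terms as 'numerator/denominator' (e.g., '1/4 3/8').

Step 1: interval [0/1, 1/1), width = 1/1 - 0/1 = 1/1
  'c': [0/1 + 1/1*0/1, 0/1 + 1/1*3/8) = [0/1, 3/8)
  'e': [0/1 + 1/1*3/8, 0/1 + 1/1*1/2) = [3/8, 1/2)
  'd': [0/1 + 1/1*1/2, 0/1 + 1/1*1/1) = [1/2, 1/1) <- contains code 19/32
  emit 'd', narrow to [1/2, 1/1)

Answer: 1/2 1/1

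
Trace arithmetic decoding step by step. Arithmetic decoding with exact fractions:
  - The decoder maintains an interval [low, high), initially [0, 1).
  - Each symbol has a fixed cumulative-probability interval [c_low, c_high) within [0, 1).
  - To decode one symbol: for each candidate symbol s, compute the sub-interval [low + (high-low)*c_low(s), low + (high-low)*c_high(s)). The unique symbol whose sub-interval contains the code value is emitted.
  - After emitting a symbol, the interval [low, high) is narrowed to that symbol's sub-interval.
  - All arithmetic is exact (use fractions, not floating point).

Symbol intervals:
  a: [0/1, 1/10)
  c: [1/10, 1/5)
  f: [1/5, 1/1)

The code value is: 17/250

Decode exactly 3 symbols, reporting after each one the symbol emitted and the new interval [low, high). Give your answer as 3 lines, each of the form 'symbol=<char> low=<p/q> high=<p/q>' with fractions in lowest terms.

Answer: symbol=a low=0/1 high=1/10
symbol=f low=1/50 high=1/10
symbol=f low=9/250 high=1/10

Derivation:
Step 1: interval [0/1, 1/1), width = 1/1 - 0/1 = 1/1
  'a': [0/1 + 1/1*0/1, 0/1 + 1/1*1/10) = [0/1, 1/10) <- contains code 17/250
  'c': [0/1 + 1/1*1/10, 0/1 + 1/1*1/5) = [1/10, 1/5)
  'f': [0/1 + 1/1*1/5, 0/1 + 1/1*1/1) = [1/5, 1/1)
  emit 'a', narrow to [0/1, 1/10)
Step 2: interval [0/1, 1/10), width = 1/10 - 0/1 = 1/10
  'a': [0/1 + 1/10*0/1, 0/1 + 1/10*1/10) = [0/1, 1/100)
  'c': [0/1 + 1/10*1/10, 0/1 + 1/10*1/5) = [1/100, 1/50)
  'f': [0/1 + 1/10*1/5, 0/1 + 1/10*1/1) = [1/50, 1/10) <- contains code 17/250
  emit 'f', narrow to [1/50, 1/10)
Step 3: interval [1/50, 1/10), width = 1/10 - 1/50 = 2/25
  'a': [1/50 + 2/25*0/1, 1/50 + 2/25*1/10) = [1/50, 7/250)
  'c': [1/50 + 2/25*1/10, 1/50 + 2/25*1/5) = [7/250, 9/250)
  'f': [1/50 + 2/25*1/5, 1/50 + 2/25*1/1) = [9/250, 1/10) <- contains code 17/250
  emit 'f', narrow to [9/250, 1/10)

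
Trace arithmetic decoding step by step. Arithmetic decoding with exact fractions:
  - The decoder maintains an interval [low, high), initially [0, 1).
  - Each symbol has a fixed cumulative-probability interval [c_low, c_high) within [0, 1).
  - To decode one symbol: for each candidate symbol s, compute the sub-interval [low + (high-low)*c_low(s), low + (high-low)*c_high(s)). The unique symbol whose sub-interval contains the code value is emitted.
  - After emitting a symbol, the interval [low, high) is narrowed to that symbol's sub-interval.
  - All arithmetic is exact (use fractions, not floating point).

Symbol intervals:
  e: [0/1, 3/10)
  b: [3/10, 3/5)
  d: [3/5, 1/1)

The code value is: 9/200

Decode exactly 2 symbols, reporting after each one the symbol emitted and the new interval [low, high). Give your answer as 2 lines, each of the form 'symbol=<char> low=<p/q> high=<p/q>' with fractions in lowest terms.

Step 1: interval [0/1, 1/1), width = 1/1 - 0/1 = 1/1
  'e': [0/1 + 1/1*0/1, 0/1 + 1/1*3/10) = [0/1, 3/10) <- contains code 9/200
  'b': [0/1 + 1/1*3/10, 0/1 + 1/1*3/5) = [3/10, 3/5)
  'd': [0/1 + 1/1*3/5, 0/1 + 1/1*1/1) = [3/5, 1/1)
  emit 'e', narrow to [0/1, 3/10)
Step 2: interval [0/1, 3/10), width = 3/10 - 0/1 = 3/10
  'e': [0/1 + 3/10*0/1, 0/1 + 3/10*3/10) = [0/1, 9/100) <- contains code 9/200
  'b': [0/1 + 3/10*3/10, 0/1 + 3/10*3/5) = [9/100, 9/50)
  'd': [0/1 + 3/10*3/5, 0/1 + 3/10*1/1) = [9/50, 3/10)
  emit 'e', narrow to [0/1, 9/100)

Answer: symbol=e low=0/1 high=3/10
symbol=e low=0/1 high=9/100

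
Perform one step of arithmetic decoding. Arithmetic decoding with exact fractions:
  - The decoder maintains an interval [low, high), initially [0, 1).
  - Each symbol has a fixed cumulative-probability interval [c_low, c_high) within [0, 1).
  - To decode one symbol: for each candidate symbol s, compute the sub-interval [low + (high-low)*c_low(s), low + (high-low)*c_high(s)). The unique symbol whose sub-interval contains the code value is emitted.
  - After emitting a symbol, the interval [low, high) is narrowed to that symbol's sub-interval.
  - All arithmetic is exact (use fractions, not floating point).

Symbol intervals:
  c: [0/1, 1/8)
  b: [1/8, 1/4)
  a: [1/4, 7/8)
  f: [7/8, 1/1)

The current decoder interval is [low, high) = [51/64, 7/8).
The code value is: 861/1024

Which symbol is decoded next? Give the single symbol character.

Interval width = high − low = 7/8 − 51/64 = 5/64
Scaled code = (code − low) / width = (861/1024 − 51/64) / 5/64 = 9/16
  c: [0/1, 1/8) 
  b: [1/8, 1/4) 
  a: [1/4, 7/8) ← scaled code falls here ✓
  f: [7/8, 1/1) 

Answer: a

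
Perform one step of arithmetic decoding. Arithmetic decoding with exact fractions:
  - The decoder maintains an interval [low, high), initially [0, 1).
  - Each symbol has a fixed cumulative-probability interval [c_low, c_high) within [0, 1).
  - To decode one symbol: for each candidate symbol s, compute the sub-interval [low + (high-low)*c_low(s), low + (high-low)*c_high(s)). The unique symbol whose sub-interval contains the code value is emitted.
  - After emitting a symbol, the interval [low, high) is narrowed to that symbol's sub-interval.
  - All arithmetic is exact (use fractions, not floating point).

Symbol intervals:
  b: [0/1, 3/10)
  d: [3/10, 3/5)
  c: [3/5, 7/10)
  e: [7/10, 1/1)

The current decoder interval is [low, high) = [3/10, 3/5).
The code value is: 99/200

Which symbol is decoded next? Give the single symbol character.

Answer: c

Derivation:
Interval width = high − low = 3/5 − 3/10 = 3/10
Scaled code = (code − low) / width = (99/200 − 3/10) / 3/10 = 13/20
  b: [0/1, 3/10) 
  d: [3/10, 3/5) 
  c: [3/5, 7/10) ← scaled code falls here ✓
  e: [7/10, 1/1) 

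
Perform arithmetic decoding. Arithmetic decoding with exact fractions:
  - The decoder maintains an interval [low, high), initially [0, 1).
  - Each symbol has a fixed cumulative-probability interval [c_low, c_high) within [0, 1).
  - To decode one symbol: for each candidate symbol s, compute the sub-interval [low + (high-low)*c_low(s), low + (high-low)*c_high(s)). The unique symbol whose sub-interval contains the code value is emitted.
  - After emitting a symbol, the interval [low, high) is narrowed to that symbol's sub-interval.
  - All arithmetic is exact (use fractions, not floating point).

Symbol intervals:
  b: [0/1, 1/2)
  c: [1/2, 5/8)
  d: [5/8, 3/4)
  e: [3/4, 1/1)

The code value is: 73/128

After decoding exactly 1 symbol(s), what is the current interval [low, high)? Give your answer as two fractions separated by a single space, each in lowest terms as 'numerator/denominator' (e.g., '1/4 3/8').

Answer: 1/2 5/8

Derivation:
Step 1: interval [0/1, 1/1), width = 1/1 - 0/1 = 1/1
  'b': [0/1 + 1/1*0/1, 0/1 + 1/1*1/2) = [0/1, 1/2)
  'c': [0/1 + 1/1*1/2, 0/1 + 1/1*5/8) = [1/2, 5/8) <- contains code 73/128
  'd': [0/1 + 1/1*5/8, 0/1 + 1/1*3/4) = [5/8, 3/4)
  'e': [0/1 + 1/1*3/4, 0/1 + 1/1*1/1) = [3/4, 1/1)
  emit 'c', narrow to [1/2, 5/8)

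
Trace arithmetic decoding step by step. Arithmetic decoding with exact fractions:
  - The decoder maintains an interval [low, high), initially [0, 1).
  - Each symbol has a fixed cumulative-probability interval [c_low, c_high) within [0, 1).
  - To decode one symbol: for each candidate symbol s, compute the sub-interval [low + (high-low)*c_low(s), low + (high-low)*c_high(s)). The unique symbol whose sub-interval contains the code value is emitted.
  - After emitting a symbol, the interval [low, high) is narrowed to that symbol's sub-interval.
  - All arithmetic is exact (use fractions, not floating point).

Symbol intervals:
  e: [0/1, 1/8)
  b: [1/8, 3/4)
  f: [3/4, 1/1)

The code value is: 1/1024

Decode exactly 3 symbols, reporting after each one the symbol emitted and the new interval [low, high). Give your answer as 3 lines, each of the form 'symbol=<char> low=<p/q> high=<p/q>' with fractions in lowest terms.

Step 1: interval [0/1, 1/1), width = 1/1 - 0/1 = 1/1
  'e': [0/1 + 1/1*0/1, 0/1 + 1/1*1/8) = [0/1, 1/8) <- contains code 1/1024
  'b': [0/1 + 1/1*1/8, 0/1 + 1/1*3/4) = [1/8, 3/4)
  'f': [0/1 + 1/1*3/4, 0/1 + 1/1*1/1) = [3/4, 1/1)
  emit 'e', narrow to [0/1, 1/8)
Step 2: interval [0/1, 1/8), width = 1/8 - 0/1 = 1/8
  'e': [0/1 + 1/8*0/1, 0/1 + 1/8*1/8) = [0/1, 1/64) <- contains code 1/1024
  'b': [0/1 + 1/8*1/8, 0/1 + 1/8*3/4) = [1/64, 3/32)
  'f': [0/1 + 1/8*3/4, 0/1 + 1/8*1/1) = [3/32, 1/8)
  emit 'e', narrow to [0/1, 1/64)
Step 3: interval [0/1, 1/64), width = 1/64 - 0/1 = 1/64
  'e': [0/1 + 1/64*0/1, 0/1 + 1/64*1/8) = [0/1, 1/512) <- contains code 1/1024
  'b': [0/1 + 1/64*1/8, 0/1 + 1/64*3/4) = [1/512, 3/256)
  'f': [0/1 + 1/64*3/4, 0/1 + 1/64*1/1) = [3/256, 1/64)
  emit 'e', narrow to [0/1, 1/512)

Answer: symbol=e low=0/1 high=1/8
symbol=e low=0/1 high=1/64
symbol=e low=0/1 high=1/512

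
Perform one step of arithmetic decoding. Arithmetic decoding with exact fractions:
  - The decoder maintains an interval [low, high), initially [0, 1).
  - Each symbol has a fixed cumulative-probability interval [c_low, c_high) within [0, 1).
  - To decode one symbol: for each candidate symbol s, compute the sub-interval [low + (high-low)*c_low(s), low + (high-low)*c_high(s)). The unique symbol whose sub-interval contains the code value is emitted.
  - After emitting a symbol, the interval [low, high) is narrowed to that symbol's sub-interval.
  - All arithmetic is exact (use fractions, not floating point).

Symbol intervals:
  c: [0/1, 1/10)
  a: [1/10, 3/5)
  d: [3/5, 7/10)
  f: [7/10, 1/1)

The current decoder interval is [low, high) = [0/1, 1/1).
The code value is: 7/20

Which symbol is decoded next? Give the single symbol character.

Interval width = high − low = 1/1 − 0/1 = 1/1
Scaled code = (code − low) / width = (7/20 − 0/1) / 1/1 = 7/20
  c: [0/1, 1/10) 
  a: [1/10, 3/5) ← scaled code falls here ✓
  d: [3/5, 7/10) 
  f: [7/10, 1/1) 

Answer: a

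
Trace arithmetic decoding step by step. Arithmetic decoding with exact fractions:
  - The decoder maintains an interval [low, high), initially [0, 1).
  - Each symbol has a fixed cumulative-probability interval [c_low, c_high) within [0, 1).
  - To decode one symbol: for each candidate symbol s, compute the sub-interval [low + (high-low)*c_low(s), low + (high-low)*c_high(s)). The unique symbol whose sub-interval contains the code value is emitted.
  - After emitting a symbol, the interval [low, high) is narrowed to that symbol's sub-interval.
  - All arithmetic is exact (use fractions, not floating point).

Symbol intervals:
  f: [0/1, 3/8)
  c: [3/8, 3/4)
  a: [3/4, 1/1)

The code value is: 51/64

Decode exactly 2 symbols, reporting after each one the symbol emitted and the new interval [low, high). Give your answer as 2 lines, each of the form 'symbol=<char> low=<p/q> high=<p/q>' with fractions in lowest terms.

Step 1: interval [0/1, 1/1), width = 1/1 - 0/1 = 1/1
  'f': [0/1 + 1/1*0/1, 0/1 + 1/1*3/8) = [0/1, 3/8)
  'c': [0/1 + 1/1*3/8, 0/1 + 1/1*3/4) = [3/8, 3/4)
  'a': [0/1 + 1/1*3/4, 0/1 + 1/1*1/1) = [3/4, 1/1) <- contains code 51/64
  emit 'a', narrow to [3/4, 1/1)
Step 2: interval [3/4, 1/1), width = 1/1 - 3/4 = 1/4
  'f': [3/4 + 1/4*0/1, 3/4 + 1/4*3/8) = [3/4, 27/32) <- contains code 51/64
  'c': [3/4 + 1/4*3/8, 3/4 + 1/4*3/4) = [27/32, 15/16)
  'a': [3/4 + 1/4*3/4, 3/4 + 1/4*1/1) = [15/16, 1/1)
  emit 'f', narrow to [3/4, 27/32)

Answer: symbol=a low=3/4 high=1/1
symbol=f low=3/4 high=27/32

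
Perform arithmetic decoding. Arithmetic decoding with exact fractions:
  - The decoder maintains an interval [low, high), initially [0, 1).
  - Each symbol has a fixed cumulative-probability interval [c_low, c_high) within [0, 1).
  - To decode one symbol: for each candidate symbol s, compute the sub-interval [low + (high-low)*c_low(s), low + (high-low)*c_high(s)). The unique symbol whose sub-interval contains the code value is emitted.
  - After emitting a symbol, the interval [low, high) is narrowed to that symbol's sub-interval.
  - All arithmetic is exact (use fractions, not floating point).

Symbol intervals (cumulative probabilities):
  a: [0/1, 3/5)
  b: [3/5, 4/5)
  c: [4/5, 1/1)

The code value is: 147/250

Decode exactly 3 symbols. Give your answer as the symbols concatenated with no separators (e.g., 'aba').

Answer: acc

Derivation:
Step 1: interval [0/1, 1/1), width = 1/1 - 0/1 = 1/1
  'a': [0/1 + 1/1*0/1, 0/1 + 1/1*3/5) = [0/1, 3/5) <- contains code 147/250
  'b': [0/1 + 1/1*3/5, 0/1 + 1/1*4/5) = [3/5, 4/5)
  'c': [0/1 + 1/1*4/5, 0/1 + 1/1*1/1) = [4/5, 1/1)
  emit 'a', narrow to [0/1, 3/5)
Step 2: interval [0/1, 3/5), width = 3/5 - 0/1 = 3/5
  'a': [0/1 + 3/5*0/1, 0/1 + 3/5*3/5) = [0/1, 9/25)
  'b': [0/1 + 3/5*3/5, 0/1 + 3/5*4/5) = [9/25, 12/25)
  'c': [0/1 + 3/5*4/5, 0/1 + 3/5*1/1) = [12/25, 3/5) <- contains code 147/250
  emit 'c', narrow to [12/25, 3/5)
Step 3: interval [12/25, 3/5), width = 3/5 - 12/25 = 3/25
  'a': [12/25 + 3/25*0/1, 12/25 + 3/25*3/5) = [12/25, 69/125)
  'b': [12/25 + 3/25*3/5, 12/25 + 3/25*4/5) = [69/125, 72/125)
  'c': [12/25 + 3/25*4/5, 12/25 + 3/25*1/1) = [72/125, 3/5) <- contains code 147/250
  emit 'c', narrow to [72/125, 3/5)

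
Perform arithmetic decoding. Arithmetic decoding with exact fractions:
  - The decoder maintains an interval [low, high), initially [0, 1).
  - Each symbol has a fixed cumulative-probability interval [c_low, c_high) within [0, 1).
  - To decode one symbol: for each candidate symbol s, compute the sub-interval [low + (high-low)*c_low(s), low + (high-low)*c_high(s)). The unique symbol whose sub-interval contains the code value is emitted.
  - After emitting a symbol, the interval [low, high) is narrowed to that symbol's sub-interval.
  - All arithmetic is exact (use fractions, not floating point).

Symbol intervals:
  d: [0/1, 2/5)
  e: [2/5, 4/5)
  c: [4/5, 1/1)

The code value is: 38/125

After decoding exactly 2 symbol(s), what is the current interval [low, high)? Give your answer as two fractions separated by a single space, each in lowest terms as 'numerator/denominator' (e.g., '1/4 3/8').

Answer: 4/25 8/25

Derivation:
Step 1: interval [0/1, 1/1), width = 1/1 - 0/1 = 1/1
  'd': [0/1 + 1/1*0/1, 0/1 + 1/1*2/5) = [0/1, 2/5) <- contains code 38/125
  'e': [0/1 + 1/1*2/5, 0/1 + 1/1*4/5) = [2/5, 4/5)
  'c': [0/1 + 1/1*4/5, 0/1 + 1/1*1/1) = [4/5, 1/1)
  emit 'd', narrow to [0/1, 2/5)
Step 2: interval [0/1, 2/5), width = 2/5 - 0/1 = 2/5
  'd': [0/1 + 2/5*0/1, 0/1 + 2/5*2/5) = [0/1, 4/25)
  'e': [0/1 + 2/5*2/5, 0/1 + 2/5*4/5) = [4/25, 8/25) <- contains code 38/125
  'c': [0/1 + 2/5*4/5, 0/1 + 2/5*1/1) = [8/25, 2/5)
  emit 'e', narrow to [4/25, 8/25)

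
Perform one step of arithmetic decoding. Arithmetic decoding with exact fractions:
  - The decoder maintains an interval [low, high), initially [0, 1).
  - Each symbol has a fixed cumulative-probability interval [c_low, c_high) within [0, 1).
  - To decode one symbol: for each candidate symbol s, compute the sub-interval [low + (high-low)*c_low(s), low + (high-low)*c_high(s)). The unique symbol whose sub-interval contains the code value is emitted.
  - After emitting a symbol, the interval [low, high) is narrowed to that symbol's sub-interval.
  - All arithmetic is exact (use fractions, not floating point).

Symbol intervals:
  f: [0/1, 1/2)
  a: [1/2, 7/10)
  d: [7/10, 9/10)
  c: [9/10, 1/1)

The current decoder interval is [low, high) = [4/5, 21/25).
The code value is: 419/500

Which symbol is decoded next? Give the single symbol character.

Answer: c

Derivation:
Interval width = high − low = 21/25 − 4/5 = 1/25
Scaled code = (code − low) / width = (419/500 − 4/5) / 1/25 = 19/20
  f: [0/1, 1/2) 
  a: [1/2, 7/10) 
  d: [7/10, 9/10) 
  c: [9/10, 1/1) ← scaled code falls here ✓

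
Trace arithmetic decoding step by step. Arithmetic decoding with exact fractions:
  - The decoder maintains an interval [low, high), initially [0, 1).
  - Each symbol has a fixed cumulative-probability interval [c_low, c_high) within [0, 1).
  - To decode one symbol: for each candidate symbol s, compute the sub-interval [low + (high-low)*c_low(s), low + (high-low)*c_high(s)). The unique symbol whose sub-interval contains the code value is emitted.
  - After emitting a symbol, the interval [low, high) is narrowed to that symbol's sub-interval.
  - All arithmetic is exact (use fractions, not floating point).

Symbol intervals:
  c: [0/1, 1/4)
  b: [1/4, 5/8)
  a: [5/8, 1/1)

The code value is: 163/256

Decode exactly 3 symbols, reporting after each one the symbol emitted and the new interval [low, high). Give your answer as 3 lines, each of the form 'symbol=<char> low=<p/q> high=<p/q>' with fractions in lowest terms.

Step 1: interval [0/1, 1/1), width = 1/1 - 0/1 = 1/1
  'c': [0/1 + 1/1*0/1, 0/1 + 1/1*1/4) = [0/1, 1/4)
  'b': [0/1 + 1/1*1/4, 0/1 + 1/1*5/8) = [1/4, 5/8)
  'a': [0/1 + 1/1*5/8, 0/1 + 1/1*1/1) = [5/8, 1/1) <- contains code 163/256
  emit 'a', narrow to [5/8, 1/1)
Step 2: interval [5/8, 1/1), width = 1/1 - 5/8 = 3/8
  'c': [5/8 + 3/8*0/1, 5/8 + 3/8*1/4) = [5/8, 23/32) <- contains code 163/256
  'b': [5/8 + 3/8*1/4, 5/8 + 3/8*5/8) = [23/32, 55/64)
  'a': [5/8 + 3/8*5/8, 5/8 + 3/8*1/1) = [55/64, 1/1)
  emit 'c', narrow to [5/8, 23/32)
Step 3: interval [5/8, 23/32), width = 23/32 - 5/8 = 3/32
  'c': [5/8 + 3/32*0/1, 5/8 + 3/32*1/4) = [5/8, 83/128) <- contains code 163/256
  'b': [5/8 + 3/32*1/4, 5/8 + 3/32*5/8) = [83/128, 175/256)
  'a': [5/8 + 3/32*5/8, 5/8 + 3/32*1/1) = [175/256, 23/32)
  emit 'c', narrow to [5/8, 83/128)

Answer: symbol=a low=5/8 high=1/1
symbol=c low=5/8 high=23/32
symbol=c low=5/8 high=83/128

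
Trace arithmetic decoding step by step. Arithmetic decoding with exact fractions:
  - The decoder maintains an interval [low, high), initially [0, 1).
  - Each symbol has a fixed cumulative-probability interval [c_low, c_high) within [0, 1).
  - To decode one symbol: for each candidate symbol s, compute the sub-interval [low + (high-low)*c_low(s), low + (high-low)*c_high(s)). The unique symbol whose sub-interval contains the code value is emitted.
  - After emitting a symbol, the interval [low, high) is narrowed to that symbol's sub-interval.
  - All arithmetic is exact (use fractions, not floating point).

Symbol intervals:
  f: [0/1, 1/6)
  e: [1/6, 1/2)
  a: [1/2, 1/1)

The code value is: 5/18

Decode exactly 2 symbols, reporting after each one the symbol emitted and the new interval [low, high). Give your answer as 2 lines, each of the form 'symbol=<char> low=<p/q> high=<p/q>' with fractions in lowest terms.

Step 1: interval [0/1, 1/1), width = 1/1 - 0/1 = 1/1
  'f': [0/1 + 1/1*0/1, 0/1 + 1/1*1/6) = [0/1, 1/6)
  'e': [0/1 + 1/1*1/6, 0/1 + 1/1*1/2) = [1/6, 1/2) <- contains code 5/18
  'a': [0/1 + 1/1*1/2, 0/1 + 1/1*1/1) = [1/2, 1/1)
  emit 'e', narrow to [1/6, 1/2)
Step 2: interval [1/6, 1/2), width = 1/2 - 1/6 = 1/3
  'f': [1/6 + 1/3*0/1, 1/6 + 1/3*1/6) = [1/6, 2/9)
  'e': [1/6 + 1/3*1/6, 1/6 + 1/3*1/2) = [2/9, 1/3) <- contains code 5/18
  'a': [1/6 + 1/3*1/2, 1/6 + 1/3*1/1) = [1/3, 1/2)
  emit 'e', narrow to [2/9, 1/3)

Answer: symbol=e low=1/6 high=1/2
symbol=e low=2/9 high=1/3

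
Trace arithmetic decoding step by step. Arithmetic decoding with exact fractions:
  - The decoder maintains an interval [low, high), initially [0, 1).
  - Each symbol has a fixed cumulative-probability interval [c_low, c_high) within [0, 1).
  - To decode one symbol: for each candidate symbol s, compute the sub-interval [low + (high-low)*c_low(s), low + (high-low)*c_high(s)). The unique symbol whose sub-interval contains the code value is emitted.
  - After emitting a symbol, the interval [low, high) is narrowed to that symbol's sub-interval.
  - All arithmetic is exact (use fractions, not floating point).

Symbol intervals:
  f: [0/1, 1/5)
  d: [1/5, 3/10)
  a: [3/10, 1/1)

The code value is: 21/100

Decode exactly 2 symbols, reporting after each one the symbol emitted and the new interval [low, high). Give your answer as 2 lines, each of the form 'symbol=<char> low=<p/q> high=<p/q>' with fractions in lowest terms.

Step 1: interval [0/1, 1/1), width = 1/1 - 0/1 = 1/1
  'f': [0/1 + 1/1*0/1, 0/1 + 1/1*1/5) = [0/1, 1/5)
  'd': [0/1 + 1/1*1/5, 0/1 + 1/1*3/10) = [1/5, 3/10) <- contains code 21/100
  'a': [0/1 + 1/1*3/10, 0/1 + 1/1*1/1) = [3/10, 1/1)
  emit 'd', narrow to [1/5, 3/10)
Step 2: interval [1/5, 3/10), width = 3/10 - 1/5 = 1/10
  'f': [1/5 + 1/10*0/1, 1/5 + 1/10*1/5) = [1/5, 11/50) <- contains code 21/100
  'd': [1/5 + 1/10*1/5, 1/5 + 1/10*3/10) = [11/50, 23/100)
  'a': [1/5 + 1/10*3/10, 1/5 + 1/10*1/1) = [23/100, 3/10)
  emit 'f', narrow to [1/5, 11/50)

Answer: symbol=d low=1/5 high=3/10
symbol=f low=1/5 high=11/50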